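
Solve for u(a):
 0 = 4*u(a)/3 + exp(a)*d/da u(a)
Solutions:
 u(a) = C1*exp(4*exp(-a)/3)


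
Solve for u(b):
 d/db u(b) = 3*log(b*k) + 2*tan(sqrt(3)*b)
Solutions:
 u(b) = C1 + 3*b*log(b*k) - 3*b - 2*sqrt(3)*log(cos(sqrt(3)*b))/3


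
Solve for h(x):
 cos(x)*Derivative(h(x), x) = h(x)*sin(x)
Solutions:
 h(x) = C1/cos(x)


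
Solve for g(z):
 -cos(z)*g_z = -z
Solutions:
 g(z) = C1 + Integral(z/cos(z), z)


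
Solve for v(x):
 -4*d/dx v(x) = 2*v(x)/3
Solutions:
 v(x) = C1*exp(-x/6)


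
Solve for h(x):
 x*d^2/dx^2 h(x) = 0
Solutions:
 h(x) = C1 + C2*x


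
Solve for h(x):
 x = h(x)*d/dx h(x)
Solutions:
 h(x) = -sqrt(C1 + x^2)
 h(x) = sqrt(C1 + x^2)


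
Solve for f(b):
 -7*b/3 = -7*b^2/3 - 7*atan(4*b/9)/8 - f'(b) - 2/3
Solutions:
 f(b) = C1 - 7*b^3/9 + 7*b^2/6 - 7*b*atan(4*b/9)/8 - 2*b/3 + 63*log(16*b^2 + 81)/64


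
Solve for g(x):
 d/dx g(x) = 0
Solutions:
 g(x) = C1


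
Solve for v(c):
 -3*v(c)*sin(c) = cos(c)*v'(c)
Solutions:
 v(c) = C1*cos(c)^3


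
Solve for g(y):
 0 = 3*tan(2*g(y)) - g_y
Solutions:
 g(y) = -asin(C1*exp(6*y))/2 + pi/2
 g(y) = asin(C1*exp(6*y))/2


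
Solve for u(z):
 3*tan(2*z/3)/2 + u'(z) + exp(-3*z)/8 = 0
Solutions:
 u(z) = C1 - 9*log(tan(2*z/3)^2 + 1)/8 + exp(-3*z)/24


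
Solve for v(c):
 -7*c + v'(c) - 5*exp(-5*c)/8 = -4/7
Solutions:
 v(c) = C1 + 7*c^2/2 - 4*c/7 - exp(-5*c)/8


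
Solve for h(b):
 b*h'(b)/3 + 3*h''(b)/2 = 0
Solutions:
 h(b) = C1 + C2*erf(b/3)


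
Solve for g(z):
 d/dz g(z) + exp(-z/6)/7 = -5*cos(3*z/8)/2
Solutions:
 g(z) = C1 - 20*sin(3*z/8)/3 + 6*exp(-z/6)/7


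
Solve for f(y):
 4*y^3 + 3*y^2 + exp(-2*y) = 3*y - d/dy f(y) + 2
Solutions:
 f(y) = C1 - y^4 - y^3 + 3*y^2/2 + 2*y + exp(-2*y)/2


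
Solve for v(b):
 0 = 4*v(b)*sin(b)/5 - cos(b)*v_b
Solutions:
 v(b) = C1/cos(b)^(4/5)


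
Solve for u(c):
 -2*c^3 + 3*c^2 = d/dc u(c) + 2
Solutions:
 u(c) = C1 - c^4/2 + c^3 - 2*c


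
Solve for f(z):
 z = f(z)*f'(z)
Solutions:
 f(z) = -sqrt(C1 + z^2)
 f(z) = sqrt(C1 + z^2)


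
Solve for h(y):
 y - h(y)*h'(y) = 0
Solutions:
 h(y) = -sqrt(C1 + y^2)
 h(y) = sqrt(C1 + y^2)


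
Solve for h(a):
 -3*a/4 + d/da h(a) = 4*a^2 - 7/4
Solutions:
 h(a) = C1 + 4*a^3/3 + 3*a^2/8 - 7*a/4


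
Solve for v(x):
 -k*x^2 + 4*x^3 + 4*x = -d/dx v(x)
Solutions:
 v(x) = C1 + k*x^3/3 - x^4 - 2*x^2


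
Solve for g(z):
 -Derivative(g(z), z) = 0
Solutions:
 g(z) = C1


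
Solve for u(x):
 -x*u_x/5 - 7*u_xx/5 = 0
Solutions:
 u(x) = C1 + C2*erf(sqrt(14)*x/14)


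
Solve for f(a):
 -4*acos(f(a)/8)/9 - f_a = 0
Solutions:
 Integral(1/acos(_y/8), (_y, f(a))) = C1 - 4*a/9


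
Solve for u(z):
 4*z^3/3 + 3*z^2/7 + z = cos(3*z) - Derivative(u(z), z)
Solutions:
 u(z) = C1 - z^4/3 - z^3/7 - z^2/2 + sin(3*z)/3


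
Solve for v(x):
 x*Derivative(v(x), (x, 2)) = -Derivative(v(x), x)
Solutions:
 v(x) = C1 + C2*log(x)


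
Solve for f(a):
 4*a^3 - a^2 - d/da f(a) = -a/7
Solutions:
 f(a) = C1 + a^4 - a^3/3 + a^2/14


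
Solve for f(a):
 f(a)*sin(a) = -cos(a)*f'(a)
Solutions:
 f(a) = C1*cos(a)


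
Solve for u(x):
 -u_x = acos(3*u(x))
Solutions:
 Integral(1/acos(3*_y), (_y, u(x))) = C1 - x


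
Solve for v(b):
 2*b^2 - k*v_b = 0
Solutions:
 v(b) = C1 + 2*b^3/(3*k)


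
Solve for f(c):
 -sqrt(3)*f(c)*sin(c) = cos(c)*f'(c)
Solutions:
 f(c) = C1*cos(c)^(sqrt(3))


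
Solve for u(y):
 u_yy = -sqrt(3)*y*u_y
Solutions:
 u(y) = C1 + C2*erf(sqrt(2)*3^(1/4)*y/2)


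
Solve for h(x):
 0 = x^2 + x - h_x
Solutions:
 h(x) = C1 + x^3/3 + x^2/2


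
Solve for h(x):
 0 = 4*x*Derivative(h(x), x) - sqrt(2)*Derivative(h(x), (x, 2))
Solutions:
 h(x) = C1 + C2*erfi(2^(1/4)*x)


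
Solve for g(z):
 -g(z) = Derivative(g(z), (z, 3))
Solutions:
 g(z) = C3*exp(-z) + (C1*sin(sqrt(3)*z/2) + C2*cos(sqrt(3)*z/2))*exp(z/2)


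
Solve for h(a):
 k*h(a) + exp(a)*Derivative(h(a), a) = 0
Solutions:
 h(a) = C1*exp(k*exp(-a))


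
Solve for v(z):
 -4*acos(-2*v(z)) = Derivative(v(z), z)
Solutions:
 Integral(1/acos(-2*_y), (_y, v(z))) = C1 - 4*z


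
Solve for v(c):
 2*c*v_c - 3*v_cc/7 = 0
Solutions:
 v(c) = C1 + C2*erfi(sqrt(21)*c/3)


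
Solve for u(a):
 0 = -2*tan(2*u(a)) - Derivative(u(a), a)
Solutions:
 u(a) = -asin(C1*exp(-4*a))/2 + pi/2
 u(a) = asin(C1*exp(-4*a))/2


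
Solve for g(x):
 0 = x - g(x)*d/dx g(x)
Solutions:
 g(x) = -sqrt(C1 + x^2)
 g(x) = sqrt(C1 + x^2)


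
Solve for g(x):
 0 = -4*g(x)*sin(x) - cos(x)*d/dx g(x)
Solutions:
 g(x) = C1*cos(x)^4


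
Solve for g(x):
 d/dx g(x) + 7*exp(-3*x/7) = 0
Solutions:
 g(x) = C1 + 49*exp(-3*x/7)/3


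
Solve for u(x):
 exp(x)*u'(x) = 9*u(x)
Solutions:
 u(x) = C1*exp(-9*exp(-x))


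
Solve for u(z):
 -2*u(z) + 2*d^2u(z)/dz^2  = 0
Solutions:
 u(z) = C1*exp(-z) + C2*exp(z)


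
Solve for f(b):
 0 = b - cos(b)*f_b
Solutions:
 f(b) = C1 + Integral(b/cos(b), b)


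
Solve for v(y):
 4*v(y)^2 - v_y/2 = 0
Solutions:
 v(y) = -1/(C1 + 8*y)


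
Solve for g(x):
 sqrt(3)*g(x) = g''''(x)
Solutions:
 g(x) = C1*exp(-3^(1/8)*x) + C2*exp(3^(1/8)*x) + C3*sin(3^(1/8)*x) + C4*cos(3^(1/8)*x)


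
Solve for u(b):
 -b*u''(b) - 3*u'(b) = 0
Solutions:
 u(b) = C1 + C2/b^2


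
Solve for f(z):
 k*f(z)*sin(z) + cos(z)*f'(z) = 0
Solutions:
 f(z) = C1*exp(k*log(cos(z)))


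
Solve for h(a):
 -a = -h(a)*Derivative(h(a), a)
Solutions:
 h(a) = -sqrt(C1 + a^2)
 h(a) = sqrt(C1 + a^2)


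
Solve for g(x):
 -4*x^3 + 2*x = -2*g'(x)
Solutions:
 g(x) = C1 + x^4/2 - x^2/2


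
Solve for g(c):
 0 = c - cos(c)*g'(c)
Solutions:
 g(c) = C1 + Integral(c/cos(c), c)


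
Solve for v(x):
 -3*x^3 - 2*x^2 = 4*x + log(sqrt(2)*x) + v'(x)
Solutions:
 v(x) = C1 - 3*x^4/4 - 2*x^3/3 - 2*x^2 - x*log(x) - x*log(2)/2 + x


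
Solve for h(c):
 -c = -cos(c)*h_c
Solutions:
 h(c) = C1 + Integral(c/cos(c), c)


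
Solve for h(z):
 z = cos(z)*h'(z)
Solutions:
 h(z) = C1 + Integral(z/cos(z), z)


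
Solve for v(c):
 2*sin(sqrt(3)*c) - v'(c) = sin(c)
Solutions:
 v(c) = C1 + cos(c) - 2*sqrt(3)*cos(sqrt(3)*c)/3


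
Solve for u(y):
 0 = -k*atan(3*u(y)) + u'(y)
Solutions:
 Integral(1/atan(3*_y), (_y, u(y))) = C1 + k*y


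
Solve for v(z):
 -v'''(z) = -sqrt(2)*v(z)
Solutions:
 v(z) = C3*exp(2^(1/6)*z) + (C1*sin(2^(1/6)*sqrt(3)*z/2) + C2*cos(2^(1/6)*sqrt(3)*z/2))*exp(-2^(1/6)*z/2)


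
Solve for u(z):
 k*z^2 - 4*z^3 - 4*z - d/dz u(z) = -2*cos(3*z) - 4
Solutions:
 u(z) = C1 + k*z^3/3 - z^4 - 2*z^2 + 4*z + 2*sin(3*z)/3


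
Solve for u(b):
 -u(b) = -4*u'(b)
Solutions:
 u(b) = C1*exp(b/4)


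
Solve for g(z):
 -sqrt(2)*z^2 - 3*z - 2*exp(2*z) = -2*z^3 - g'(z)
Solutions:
 g(z) = C1 - z^4/2 + sqrt(2)*z^3/3 + 3*z^2/2 + exp(2*z)


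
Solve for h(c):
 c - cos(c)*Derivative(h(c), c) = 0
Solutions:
 h(c) = C1 + Integral(c/cos(c), c)


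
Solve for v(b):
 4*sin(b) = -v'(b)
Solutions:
 v(b) = C1 + 4*cos(b)


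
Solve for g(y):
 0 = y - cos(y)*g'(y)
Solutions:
 g(y) = C1 + Integral(y/cos(y), y)


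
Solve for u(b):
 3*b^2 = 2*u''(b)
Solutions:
 u(b) = C1 + C2*b + b^4/8


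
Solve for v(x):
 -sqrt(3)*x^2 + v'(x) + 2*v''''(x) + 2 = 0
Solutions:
 v(x) = C1 + C4*exp(-2^(2/3)*x/2) + sqrt(3)*x^3/3 - 2*x + (C2*sin(2^(2/3)*sqrt(3)*x/4) + C3*cos(2^(2/3)*sqrt(3)*x/4))*exp(2^(2/3)*x/4)


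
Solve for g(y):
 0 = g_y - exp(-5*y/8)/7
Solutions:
 g(y) = C1 - 8*exp(-5*y/8)/35


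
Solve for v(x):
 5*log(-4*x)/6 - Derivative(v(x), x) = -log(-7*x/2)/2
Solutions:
 v(x) = C1 + 4*x*log(-x)/3 + x*(-8 + 7*log(2) + 3*log(7))/6


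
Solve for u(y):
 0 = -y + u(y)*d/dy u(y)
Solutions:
 u(y) = -sqrt(C1 + y^2)
 u(y) = sqrt(C1 + y^2)


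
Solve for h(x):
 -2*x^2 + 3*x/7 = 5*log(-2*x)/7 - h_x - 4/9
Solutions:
 h(x) = C1 + 2*x^3/3 - 3*x^2/14 + 5*x*log(-x)/7 + x*(-73 + 45*log(2))/63


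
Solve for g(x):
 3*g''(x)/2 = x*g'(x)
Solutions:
 g(x) = C1 + C2*erfi(sqrt(3)*x/3)


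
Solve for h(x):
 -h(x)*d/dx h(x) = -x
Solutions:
 h(x) = -sqrt(C1 + x^2)
 h(x) = sqrt(C1 + x^2)


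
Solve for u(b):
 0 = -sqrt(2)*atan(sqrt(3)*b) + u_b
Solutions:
 u(b) = C1 + sqrt(2)*(b*atan(sqrt(3)*b) - sqrt(3)*log(3*b^2 + 1)/6)


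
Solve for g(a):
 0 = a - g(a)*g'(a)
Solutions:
 g(a) = -sqrt(C1 + a^2)
 g(a) = sqrt(C1 + a^2)


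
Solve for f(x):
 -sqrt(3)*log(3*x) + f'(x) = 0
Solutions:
 f(x) = C1 + sqrt(3)*x*log(x) - sqrt(3)*x + sqrt(3)*x*log(3)


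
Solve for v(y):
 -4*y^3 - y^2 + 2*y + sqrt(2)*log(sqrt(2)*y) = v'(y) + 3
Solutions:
 v(y) = C1 - y^4 - y^3/3 + y^2 + sqrt(2)*y*log(y) - 3*y - sqrt(2)*y + sqrt(2)*y*log(2)/2


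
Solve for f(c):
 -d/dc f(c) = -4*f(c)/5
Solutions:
 f(c) = C1*exp(4*c/5)


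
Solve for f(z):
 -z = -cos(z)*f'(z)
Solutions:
 f(z) = C1 + Integral(z/cos(z), z)


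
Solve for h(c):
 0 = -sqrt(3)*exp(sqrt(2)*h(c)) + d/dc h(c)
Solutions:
 h(c) = sqrt(2)*(2*log(-1/(C1 + sqrt(3)*c)) - log(2))/4


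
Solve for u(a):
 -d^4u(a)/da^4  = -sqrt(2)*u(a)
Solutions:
 u(a) = C1*exp(-2^(1/8)*a) + C2*exp(2^(1/8)*a) + C3*sin(2^(1/8)*a) + C4*cos(2^(1/8)*a)


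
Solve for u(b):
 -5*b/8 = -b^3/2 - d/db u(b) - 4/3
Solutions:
 u(b) = C1 - b^4/8 + 5*b^2/16 - 4*b/3


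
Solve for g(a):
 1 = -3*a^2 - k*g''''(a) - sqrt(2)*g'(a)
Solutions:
 g(a) = C1 + C2*exp(2^(1/6)*a*(-1/k)^(1/3)) + C3*exp(2^(1/6)*a*(-1/k)^(1/3)*(-1 + sqrt(3)*I)/2) + C4*exp(-2^(1/6)*a*(-1/k)^(1/3)*(1 + sqrt(3)*I)/2) - sqrt(2)*a^3/2 - sqrt(2)*a/2


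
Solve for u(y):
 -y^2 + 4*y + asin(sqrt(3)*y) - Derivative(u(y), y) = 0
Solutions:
 u(y) = C1 - y^3/3 + 2*y^2 + y*asin(sqrt(3)*y) + sqrt(3)*sqrt(1 - 3*y^2)/3


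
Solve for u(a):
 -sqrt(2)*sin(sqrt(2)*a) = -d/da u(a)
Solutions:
 u(a) = C1 - cos(sqrt(2)*a)


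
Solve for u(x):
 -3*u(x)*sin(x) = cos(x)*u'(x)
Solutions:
 u(x) = C1*cos(x)^3


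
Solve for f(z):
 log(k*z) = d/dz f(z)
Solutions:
 f(z) = C1 + z*log(k*z) - z


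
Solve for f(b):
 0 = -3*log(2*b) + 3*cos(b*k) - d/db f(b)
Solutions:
 f(b) = C1 - 3*b*log(b) - 3*b*log(2) + 3*b + 3*Piecewise((sin(b*k)/k, Ne(k, 0)), (b, True))


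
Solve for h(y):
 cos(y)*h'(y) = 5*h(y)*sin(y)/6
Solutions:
 h(y) = C1/cos(y)^(5/6)


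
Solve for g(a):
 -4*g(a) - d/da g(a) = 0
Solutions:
 g(a) = C1*exp(-4*a)


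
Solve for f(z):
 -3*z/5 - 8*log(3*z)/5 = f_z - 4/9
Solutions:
 f(z) = C1 - 3*z^2/10 - 8*z*log(z)/5 - 8*z*log(3)/5 + 92*z/45


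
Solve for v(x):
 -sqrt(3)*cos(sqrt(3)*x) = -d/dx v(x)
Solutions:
 v(x) = C1 + sin(sqrt(3)*x)


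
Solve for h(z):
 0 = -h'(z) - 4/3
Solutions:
 h(z) = C1 - 4*z/3


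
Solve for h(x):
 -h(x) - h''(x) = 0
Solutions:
 h(x) = C1*sin(x) + C2*cos(x)


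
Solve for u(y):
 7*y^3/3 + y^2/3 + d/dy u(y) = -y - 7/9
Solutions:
 u(y) = C1 - 7*y^4/12 - y^3/9 - y^2/2 - 7*y/9


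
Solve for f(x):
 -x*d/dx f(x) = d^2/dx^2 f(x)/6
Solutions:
 f(x) = C1 + C2*erf(sqrt(3)*x)


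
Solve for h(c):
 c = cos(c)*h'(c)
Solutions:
 h(c) = C1 + Integral(c/cos(c), c)


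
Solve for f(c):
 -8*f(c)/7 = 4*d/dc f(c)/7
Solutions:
 f(c) = C1*exp(-2*c)


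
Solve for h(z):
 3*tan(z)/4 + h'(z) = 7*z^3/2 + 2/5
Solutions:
 h(z) = C1 + 7*z^4/8 + 2*z/5 + 3*log(cos(z))/4


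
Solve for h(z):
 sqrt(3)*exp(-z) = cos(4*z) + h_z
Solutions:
 h(z) = C1 - sin(4*z)/4 - sqrt(3)*exp(-z)


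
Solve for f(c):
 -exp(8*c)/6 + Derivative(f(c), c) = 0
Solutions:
 f(c) = C1 + exp(8*c)/48


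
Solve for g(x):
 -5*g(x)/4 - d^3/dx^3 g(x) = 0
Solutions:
 g(x) = C3*exp(-10^(1/3)*x/2) + (C1*sin(10^(1/3)*sqrt(3)*x/4) + C2*cos(10^(1/3)*sqrt(3)*x/4))*exp(10^(1/3)*x/4)


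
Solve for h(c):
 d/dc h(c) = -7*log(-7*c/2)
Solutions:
 h(c) = C1 - 7*c*log(-c) + 7*c*(-log(7) + log(2) + 1)


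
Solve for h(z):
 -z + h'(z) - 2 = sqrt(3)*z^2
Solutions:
 h(z) = C1 + sqrt(3)*z^3/3 + z^2/2 + 2*z


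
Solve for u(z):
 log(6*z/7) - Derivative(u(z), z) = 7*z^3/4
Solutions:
 u(z) = C1 - 7*z^4/16 + z*log(z) - z + z*log(6/7)


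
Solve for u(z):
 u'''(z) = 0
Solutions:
 u(z) = C1 + C2*z + C3*z^2


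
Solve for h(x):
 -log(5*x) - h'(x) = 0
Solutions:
 h(x) = C1 - x*log(x) - x*log(5) + x


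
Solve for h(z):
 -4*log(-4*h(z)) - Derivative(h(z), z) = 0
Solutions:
 Integral(1/(log(-_y) + 2*log(2)), (_y, h(z)))/4 = C1 - z


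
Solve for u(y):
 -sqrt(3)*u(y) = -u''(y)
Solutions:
 u(y) = C1*exp(-3^(1/4)*y) + C2*exp(3^(1/4)*y)


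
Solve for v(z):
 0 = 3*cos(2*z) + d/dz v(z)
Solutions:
 v(z) = C1 - 3*sin(2*z)/2


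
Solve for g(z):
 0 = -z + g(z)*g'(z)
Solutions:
 g(z) = -sqrt(C1 + z^2)
 g(z) = sqrt(C1 + z^2)


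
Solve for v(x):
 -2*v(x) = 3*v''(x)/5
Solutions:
 v(x) = C1*sin(sqrt(30)*x/3) + C2*cos(sqrt(30)*x/3)


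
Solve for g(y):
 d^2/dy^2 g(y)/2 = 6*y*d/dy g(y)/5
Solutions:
 g(y) = C1 + C2*erfi(sqrt(30)*y/5)


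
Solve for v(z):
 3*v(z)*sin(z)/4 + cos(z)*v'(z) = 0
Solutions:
 v(z) = C1*cos(z)^(3/4)


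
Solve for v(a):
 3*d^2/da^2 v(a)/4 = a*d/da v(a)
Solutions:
 v(a) = C1 + C2*erfi(sqrt(6)*a/3)


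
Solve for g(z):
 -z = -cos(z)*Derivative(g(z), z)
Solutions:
 g(z) = C1 + Integral(z/cos(z), z)


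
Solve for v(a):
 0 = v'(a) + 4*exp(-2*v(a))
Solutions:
 v(a) = log(-sqrt(C1 - 8*a))
 v(a) = log(C1 - 8*a)/2


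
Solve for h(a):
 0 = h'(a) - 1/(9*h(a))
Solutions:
 h(a) = -sqrt(C1 + 2*a)/3
 h(a) = sqrt(C1 + 2*a)/3


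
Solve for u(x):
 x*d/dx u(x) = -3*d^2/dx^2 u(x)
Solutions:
 u(x) = C1 + C2*erf(sqrt(6)*x/6)


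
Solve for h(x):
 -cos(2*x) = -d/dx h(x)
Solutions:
 h(x) = C1 + sin(2*x)/2


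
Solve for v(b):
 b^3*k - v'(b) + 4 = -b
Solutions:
 v(b) = C1 + b^4*k/4 + b^2/2 + 4*b


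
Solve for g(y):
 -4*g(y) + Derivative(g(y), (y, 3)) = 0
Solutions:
 g(y) = C3*exp(2^(2/3)*y) + (C1*sin(2^(2/3)*sqrt(3)*y/2) + C2*cos(2^(2/3)*sqrt(3)*y/2))*exp(-2^(2/3)*y/2)


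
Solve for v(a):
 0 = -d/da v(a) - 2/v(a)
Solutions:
 v(a) = -sqrt(C1 - 4*a)
 v(a) = sqrt(C1 - 4*a)


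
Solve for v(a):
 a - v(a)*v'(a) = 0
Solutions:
 v(a) = -sqrt(C1 + a^2)
 v(a) = sqrt(C1 + a^2)


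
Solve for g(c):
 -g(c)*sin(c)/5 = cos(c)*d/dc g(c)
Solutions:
 g(c) = C1*cos(c)^(1/5)


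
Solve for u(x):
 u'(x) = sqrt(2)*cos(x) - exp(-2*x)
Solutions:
 u(x) = C1 + sqrt(2)*sin(x) + exp(-2*x)/2


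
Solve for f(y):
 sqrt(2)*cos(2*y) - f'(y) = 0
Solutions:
 f(y) = C1 + sqrt(2)*sin(2*y)/2


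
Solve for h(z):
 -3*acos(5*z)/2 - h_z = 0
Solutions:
 h(z) = C1 - 3*z*acos(5*z)/2 + 3*sqrt(1 - 25*z^2)/10


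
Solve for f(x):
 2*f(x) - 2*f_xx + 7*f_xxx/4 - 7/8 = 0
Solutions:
 f(x) = C1*exp(x*(32*2^(1/3)/(21*sqrt(3201) + 1195)^(1/3) + 16 + 2^(2/3)*(21*sqrt(3201) + 1195)^(1/3))/42)*sin(2^(1/3)*sqrt(3)*x*(-2^(1/3)*(21*sqrt(3201) + 1195)^(1/3) + 32/(21*sqrt(3201) + 1195)^(1/3))/42) + C2*exp(x*(32*2^(1/3)/(21*sqrt(3201) + 1195)^(1/3) + 16 + 2^(2/3)*(21*sqrt(3201) + 1195)^(1/3))/42)*cos(2^(1/3)*sqrt(3)*x*(-2^(1/3)*(21*sqrt(3201) + 1195)^(1/3) + 32/(21*sqrt(3201) + 1195)^(1/3))/42) + C3*exp(x*(-2^(2/3)*(21*sqrt(3201) + 1195)^(1/3) - 32*2^(1/3)/(21*sqrt(3201) + 1195)^(1/3) + 8)/21) + 7/16


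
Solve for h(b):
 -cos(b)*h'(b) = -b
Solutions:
 h(b) = C1 + Integral(b/cos(b), b)


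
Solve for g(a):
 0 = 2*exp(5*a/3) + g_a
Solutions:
 g(a) = C1 - 6*exp(5*a/3)/5


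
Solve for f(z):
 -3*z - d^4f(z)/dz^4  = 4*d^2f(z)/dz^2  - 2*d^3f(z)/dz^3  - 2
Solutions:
 f(z) = C1 + C2*z - z^3/8 + z^2/16 + (C3*sin(sqrt(3)*z) + C4*cos(sqrt(3)*z))*exp(z)


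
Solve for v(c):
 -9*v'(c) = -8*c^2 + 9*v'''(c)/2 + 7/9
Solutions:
 v(c) = C1 + C2*sin(sqrt(2)*c) + C3*cos(sqrt(2)*c) + 8*c^3/27 - 79*c/81


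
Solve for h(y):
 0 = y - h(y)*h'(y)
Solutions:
 h(y) = -sqrt(C1 + y^2)
 h(y) = sqrt(C1 + y^2)


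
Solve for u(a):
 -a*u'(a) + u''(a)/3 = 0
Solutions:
 u(a) = C1 + C2*erfi(sqrt(6)*a/2)


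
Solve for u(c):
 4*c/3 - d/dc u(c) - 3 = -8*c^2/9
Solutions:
 u(c) = C1 + 8*c^3/27 + 2*c^2/3 - 3*c


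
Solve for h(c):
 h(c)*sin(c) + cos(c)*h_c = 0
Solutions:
 h(c) = C1*cos(c)


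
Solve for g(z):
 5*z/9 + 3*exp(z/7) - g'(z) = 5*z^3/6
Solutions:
 g(z) = C1 - 5*z^4/24 + 5*z^2/18 + 21*exp(z/7)


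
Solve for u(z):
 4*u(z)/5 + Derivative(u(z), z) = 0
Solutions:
 u(z) = C1*exp(-4*z/5)


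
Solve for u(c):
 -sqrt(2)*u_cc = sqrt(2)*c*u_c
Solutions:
 u(c) = C1 + C2*erf(sqrt(2)*c/2)


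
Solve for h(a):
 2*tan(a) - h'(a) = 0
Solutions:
 h(a) = C1 - 2*log(cos(a))


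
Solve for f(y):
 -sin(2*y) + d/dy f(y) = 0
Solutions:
 f(y) = C1 - cos(2*y)/2


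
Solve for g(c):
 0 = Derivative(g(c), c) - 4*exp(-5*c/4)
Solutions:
 g(c) = C1 - 16*exp(-5*c/4)/5


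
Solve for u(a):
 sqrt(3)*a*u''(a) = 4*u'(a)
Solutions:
 u(a) = C1 + C2*a^(1 + 4*sqrt(3)/3)


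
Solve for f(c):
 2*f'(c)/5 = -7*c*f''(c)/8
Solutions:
 f(c) = C1 + C2*c^(19/35)


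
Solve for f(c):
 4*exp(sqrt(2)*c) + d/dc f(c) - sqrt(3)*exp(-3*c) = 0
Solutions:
 f(c) = C1 - 2*sqrt(2)*exp(sqrt(2)*c) - sqrt(3)*exp(-3*c)/3


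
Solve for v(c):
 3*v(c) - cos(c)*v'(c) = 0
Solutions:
 v(c) = C1*(sin(c) + 1)^(3/2)/(sin(c) - 1)^(3/2)


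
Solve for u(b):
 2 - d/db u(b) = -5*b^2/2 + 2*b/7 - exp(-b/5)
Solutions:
 u(b) = C1 + 5*b^3/6 - b^2/7 + 2*b - 5*exp(-b/5)


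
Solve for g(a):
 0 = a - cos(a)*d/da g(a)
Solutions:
 g(a) = C1 + Integral(a/cos(a), a)


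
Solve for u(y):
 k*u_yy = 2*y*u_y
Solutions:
 u(y) = C1 + C2*erf(y*sqrt(-1/k))/sqrt(-1/k)


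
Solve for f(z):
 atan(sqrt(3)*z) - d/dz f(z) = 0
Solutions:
 f(z) = C1 + z*atan(sqrt(3)*z) - sqrt(3)*log(3*z^2 + 1)/6


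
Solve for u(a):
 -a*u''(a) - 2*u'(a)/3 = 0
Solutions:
 u(a) = C1 + C2*a^(1/3)


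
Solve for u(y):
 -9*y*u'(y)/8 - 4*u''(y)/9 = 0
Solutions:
 u(y) = C1 + C2*erf(9*y/8)


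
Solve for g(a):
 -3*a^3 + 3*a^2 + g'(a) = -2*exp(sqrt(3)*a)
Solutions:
 g(a) = C1 + 3*a^4/4 - a^3 - 2*sqrt(3)*exp(sqrt(3)*a)/3


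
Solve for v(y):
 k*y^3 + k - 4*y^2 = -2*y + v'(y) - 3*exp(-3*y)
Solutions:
 v(y) = C1 + k*y^4/4 + k*y - 4*y^3/3 + y^2 - exp(-3*y)


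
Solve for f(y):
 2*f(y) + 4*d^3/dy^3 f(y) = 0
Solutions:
 f(y) = C3*exp(-2^(2/3)*y/2) + (C1*sin(2^(2/3)*sqrt(3)*y/4) + C2*cos(2^(2/3)*sqrt(3)*y/4))*exp(2^(2/3)*y/4)


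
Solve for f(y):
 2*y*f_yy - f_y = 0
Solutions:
 f(y) = C1 + C2*y^(3/2)


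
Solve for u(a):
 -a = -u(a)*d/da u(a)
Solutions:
 u(a) = -sqrt(C1 + a^2)
 u(a) = sqrt(C1 + a^2)


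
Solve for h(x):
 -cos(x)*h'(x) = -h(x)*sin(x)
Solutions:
 h(x) = C1/cos(x)


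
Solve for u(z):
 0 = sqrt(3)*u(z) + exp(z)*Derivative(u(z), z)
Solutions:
 u(z) = C1*exp(sqrt(3)*exp(-z))


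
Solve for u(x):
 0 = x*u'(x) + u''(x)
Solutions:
 u(x) = C1 + C2*erf(sqrt(2)*x/2)


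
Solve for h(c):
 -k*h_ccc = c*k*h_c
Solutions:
 h(c) = C1 + Integral(C2*airyai(-c) + C3*airybi(-c), c)


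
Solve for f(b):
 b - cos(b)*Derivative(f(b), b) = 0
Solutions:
 f(b) = C1 + Integral(b/cos(b), b)


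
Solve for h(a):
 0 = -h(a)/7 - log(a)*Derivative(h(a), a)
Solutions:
 h(a) = C1*exp(-li(a)/7)


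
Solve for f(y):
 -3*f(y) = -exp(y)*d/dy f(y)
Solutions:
 f(y) = C1*exp(-3*exp(-y))


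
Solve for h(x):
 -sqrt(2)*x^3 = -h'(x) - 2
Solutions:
 h(x) = C1 + sqrt(2)*x^4/4 - 2*x


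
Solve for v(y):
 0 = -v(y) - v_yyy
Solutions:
 v(y) = C3*exp(-y) + (C1*sin(sqrt(3)*y/2) + C2*cos(sqrt(3)*y/2))*exp(y/2)


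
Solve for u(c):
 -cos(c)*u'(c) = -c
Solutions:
 u(c) = C1 + Integral(c/cos(c), c)


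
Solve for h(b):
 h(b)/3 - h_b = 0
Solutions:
 h(b) = C1*exp(b/3)


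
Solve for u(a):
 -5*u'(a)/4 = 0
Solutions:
 u(a) = C1


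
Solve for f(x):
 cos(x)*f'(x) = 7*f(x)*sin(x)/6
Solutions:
 f(x) = C1/cos(x)^(7/6)


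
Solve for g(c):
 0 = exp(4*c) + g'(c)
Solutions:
 g(c) = C1 - exp(4*c)/4


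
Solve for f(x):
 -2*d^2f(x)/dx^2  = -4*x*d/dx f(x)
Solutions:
 f(x) = C1 + C2*erfi(x)


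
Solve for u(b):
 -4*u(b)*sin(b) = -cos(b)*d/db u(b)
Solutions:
 u(b) = C1/cos(b)^4


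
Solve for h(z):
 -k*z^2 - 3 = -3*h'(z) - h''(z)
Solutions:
 h(z) = C1 + C2*exp(-3*z) + k*z^3/9 - k*z^2/9 + 2*k*z/27 + z


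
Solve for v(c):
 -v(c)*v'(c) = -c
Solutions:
 v(c) = -sqrt(C1 + c^2)
 v(c) = sqrt(C1 + c^2)


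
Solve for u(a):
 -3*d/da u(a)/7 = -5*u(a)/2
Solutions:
 u(a) = C1*exp(35*a/6)


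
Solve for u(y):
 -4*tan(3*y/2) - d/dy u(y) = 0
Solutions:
 u(y) = C1 + 8*log(cos(3*y/2))/3


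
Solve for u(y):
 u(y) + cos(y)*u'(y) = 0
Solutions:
 u(y) = C1*sqrt(sin(y) - 1)/sqrt(sin(y) + 1)


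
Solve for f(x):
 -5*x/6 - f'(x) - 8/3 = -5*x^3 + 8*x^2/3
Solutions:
 f(x) = C1 + 5*x^4/4 - 8*x^3/9 - 5*x^2/12 - 8*x/3


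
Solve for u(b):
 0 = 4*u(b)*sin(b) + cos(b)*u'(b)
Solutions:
 u(b) = C1*cos(b)^4


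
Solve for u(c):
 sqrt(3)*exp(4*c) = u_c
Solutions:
 u(c) = C1 + sqrt(3)*exp(4*c)/4


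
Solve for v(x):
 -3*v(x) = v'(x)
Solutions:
 v(x) = C1*exp(-3*x)


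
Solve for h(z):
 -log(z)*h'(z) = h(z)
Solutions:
 h(z) = C1*exp(-li(z))


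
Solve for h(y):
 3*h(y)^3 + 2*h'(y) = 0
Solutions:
 h(y) = -sqrt(-1/(C1 - 3*y))
 h(y) = sqrt(-1/(C1 - 3*y))


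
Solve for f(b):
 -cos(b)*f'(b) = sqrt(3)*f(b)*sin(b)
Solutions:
 f(b) = C1*cos(b)^(sqrt(3))


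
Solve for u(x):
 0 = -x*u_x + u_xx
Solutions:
 u(x) = C1 + C2*erfi(sqrt(2)*x/2)


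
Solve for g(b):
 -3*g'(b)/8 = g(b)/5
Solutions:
 g(b) = C1*exp(-8*b/15)


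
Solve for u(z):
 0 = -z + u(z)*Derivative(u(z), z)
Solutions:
 u(z) = -sqrt(C1 + z^2)
 u(z) = sqrt(C1 + z^2)


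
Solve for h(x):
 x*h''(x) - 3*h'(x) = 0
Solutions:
 h(x) = C1 + C2*x^4


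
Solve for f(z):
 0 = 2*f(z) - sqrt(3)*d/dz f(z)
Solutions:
 f(z) = C1*exp(2*sqrt(3)*z/3)


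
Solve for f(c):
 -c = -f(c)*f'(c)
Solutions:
 f(c) = -sqrt(C1 + c^2)
 f(c) = sqrt(C1 + c^2)


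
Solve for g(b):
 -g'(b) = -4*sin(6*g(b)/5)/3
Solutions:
 -4*b/3 + 5*log(cos(6*g(b)/5) - 1)/12 - 5*log(cos(6*g(b)/5) + 1)/12 = C1


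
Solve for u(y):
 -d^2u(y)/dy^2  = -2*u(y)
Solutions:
 u(y) = C1*exp(-sqrt(2)*y) + C2*exp(sqrt(2)*y)


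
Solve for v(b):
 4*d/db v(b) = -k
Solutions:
 v(b) = C1 - b*k/4


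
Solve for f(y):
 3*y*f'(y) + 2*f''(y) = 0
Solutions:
 f(y) = C1 + C2*erf(sqrt(3)*y/2)


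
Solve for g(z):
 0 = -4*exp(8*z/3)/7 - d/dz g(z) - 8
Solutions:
 g(z) = C1 - 8*z - 3*exp(8*z/3)/14


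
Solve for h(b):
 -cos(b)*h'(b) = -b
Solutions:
 h(b) = C1 + Integral(b/cos(b), b)


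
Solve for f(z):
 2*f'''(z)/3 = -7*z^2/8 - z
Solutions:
 f(z) = C1 + C2*z + C3*z^2 - 7*z^5/320 - z^4/16


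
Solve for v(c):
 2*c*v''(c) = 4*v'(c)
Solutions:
 v(c) = C1 + C2*c^3


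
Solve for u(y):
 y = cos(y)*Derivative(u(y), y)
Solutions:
 u(y) = C1 + Integral(y/cos(y), y)


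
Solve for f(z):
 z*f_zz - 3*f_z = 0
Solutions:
 f(z) = C1 + C2*z^4


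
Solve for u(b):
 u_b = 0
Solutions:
 u(b) = C1


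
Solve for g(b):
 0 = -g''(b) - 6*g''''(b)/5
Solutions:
 g(b) = C1 + C2*b + C3*sin(sqrt(30)*b/6) + C4*cos(sqrt(30)*b/6)


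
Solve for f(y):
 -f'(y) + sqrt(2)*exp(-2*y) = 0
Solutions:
 f(y) = C1 - sqrt(2)*exp(-2*y)/2


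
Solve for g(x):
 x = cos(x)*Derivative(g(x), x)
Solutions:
 g(x) = C1 + Integral(x/cos(x), x)


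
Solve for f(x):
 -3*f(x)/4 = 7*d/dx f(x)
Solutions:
 f(x) = C1*exp(-3*x/28)


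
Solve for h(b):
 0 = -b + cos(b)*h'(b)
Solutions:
 h(b) = C1 + Integral(b/cos(b), b)


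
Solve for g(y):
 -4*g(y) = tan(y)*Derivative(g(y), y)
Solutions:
 g(y) = C1/sin(y)^4


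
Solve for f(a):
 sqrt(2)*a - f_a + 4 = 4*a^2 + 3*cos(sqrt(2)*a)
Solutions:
 f(a) = C1 - 4*a^3/3 + sqrt(2)*a^2/2 + 4*a - 3*sqrt(2)*sin(sqrt(2)*a)/2


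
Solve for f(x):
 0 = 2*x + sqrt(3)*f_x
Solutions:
 f(x) = C1 - sqrt(3)*x^2/3


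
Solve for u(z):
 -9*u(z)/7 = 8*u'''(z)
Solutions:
 u(z) = C3*exp(-21^(2/3)*z/14) + (C1*sin(3*3^(1/6)*7^(2/3)*z/28) + C2*cos(3*3^(1/6)*7^(2/3)*z/28))*exp(21^(2/3)*z/28)


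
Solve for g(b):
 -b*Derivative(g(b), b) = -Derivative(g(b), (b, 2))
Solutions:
 g(b) = C1 + C2*erfi(sqrt(2)*b/2)


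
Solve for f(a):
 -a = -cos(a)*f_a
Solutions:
 f(a) = C1 + Integral(a/cos(a), a)


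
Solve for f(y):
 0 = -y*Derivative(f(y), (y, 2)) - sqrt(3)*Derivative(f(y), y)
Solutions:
 f(y) = C1 + C2*y^(1 - sqrt(3))


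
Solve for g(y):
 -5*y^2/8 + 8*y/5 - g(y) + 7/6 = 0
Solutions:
 g(y) = -5*y^2/8 + 8*y/5 + 7/6


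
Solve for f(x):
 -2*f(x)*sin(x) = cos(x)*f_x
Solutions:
 f(x) = C1*cos(x)^2


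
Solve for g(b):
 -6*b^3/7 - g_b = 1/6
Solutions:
 g(b) = C1 - 3*b^4/14 - b/6


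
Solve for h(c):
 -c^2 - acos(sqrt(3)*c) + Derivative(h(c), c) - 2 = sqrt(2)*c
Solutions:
 h(c) = C1 + c^3/3 + sqrt(2)*c^2/2 + c*acos(sqrt(3)*c) + 2*c - sqrt(3)*sqrt(1 - 3*c^2)/3


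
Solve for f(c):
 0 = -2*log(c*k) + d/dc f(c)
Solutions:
 f(c) = C1 + 2*c*log(c*k) - 2*c


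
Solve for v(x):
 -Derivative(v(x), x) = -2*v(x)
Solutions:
 v(x) = C1*exp(2*x)


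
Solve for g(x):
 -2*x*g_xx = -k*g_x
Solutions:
 g(x) = C1 + x^(re(k)/2 + 1)*(C2*sin(log(x)*Abs(im(k))/2) + C3*cos(log(x)*im(k)/2))


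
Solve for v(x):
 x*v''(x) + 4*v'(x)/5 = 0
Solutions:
 v(x) = C1 + C2*x^(1/5)


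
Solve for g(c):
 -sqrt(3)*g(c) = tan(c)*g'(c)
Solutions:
 g(c) = C1/sin(c)^(sqrt(3))


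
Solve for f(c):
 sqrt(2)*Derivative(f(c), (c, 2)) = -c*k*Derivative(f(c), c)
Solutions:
 f(c) = Piecewise((-2^(3/4)*sqrt(pi)*C1*erf(2^(1/4)*c*sqrt(k)/2)/(2*sqrt(k)) - C2, (k > 0) | (k < 0)), (-C1*c - C2, True))


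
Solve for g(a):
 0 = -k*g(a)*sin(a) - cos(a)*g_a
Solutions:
 g(a) = C1*exp(k*log(cos(a)))


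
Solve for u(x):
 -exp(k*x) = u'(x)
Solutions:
 u(x) = C1 - exp(k*x)/k


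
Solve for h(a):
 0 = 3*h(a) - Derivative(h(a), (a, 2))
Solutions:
 h(a) = C1*exp(-sqrt(3)*a) + C2*exp(sqrt(3)*a)


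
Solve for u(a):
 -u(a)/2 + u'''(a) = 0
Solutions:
 u(a) = C3*exp(2^(2/3)*a/2) + (C1*sin(2^(2/3)*sqrt(3)*a/4) + C2*cos(2^(2/3)*sqrt(3)*a/4))*exp(-2^(2/3)*a/4)


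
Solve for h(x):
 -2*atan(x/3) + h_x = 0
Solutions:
 h(x) = C1 + 2*x*atan(x/3) - 3*log(x^2 + 9)


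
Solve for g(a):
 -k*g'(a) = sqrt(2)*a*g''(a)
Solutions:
 g(a) = C1 + a^(-sqrt(2)*re(k)/2 + 1)*(C2*sin(sqrt(2)*log(a)*Abs(im(k))/2) + C3*cos(sqrt(2)*log(a)*im(k)/2))


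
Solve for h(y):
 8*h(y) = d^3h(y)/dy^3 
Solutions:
 h(y) = C3*exp(2*y) + (C1*sin(sqrt(3)*y) + C2*cos(sqrt(3)*y))*exp(-y)


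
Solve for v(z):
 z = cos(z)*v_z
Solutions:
 v(z) = C1 + Integral(z/cos(z), z)


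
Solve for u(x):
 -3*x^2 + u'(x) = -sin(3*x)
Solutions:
 u(x) = C1 + x^3 + cos(3*x)/3


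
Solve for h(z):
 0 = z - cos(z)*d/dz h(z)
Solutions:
 h(z) = C1 + Integral(z/cos(z), z)


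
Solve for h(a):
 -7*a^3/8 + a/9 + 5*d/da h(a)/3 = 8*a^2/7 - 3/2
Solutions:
 h(a) = C1 + 21*a^4/160 + 8*a^3/35 - a^2/30 - 9*a/10


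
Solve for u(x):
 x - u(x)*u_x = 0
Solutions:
 u(x) = -sqrt(C1 + x^2)
 u(x) = sqrt(C1 + x^2)


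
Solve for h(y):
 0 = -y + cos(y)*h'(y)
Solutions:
 h(y) = C1 + Integral(y/cos(y), y)


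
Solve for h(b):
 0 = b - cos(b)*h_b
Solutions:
 h(b) = C1 + Integral(b/cos(b), b)


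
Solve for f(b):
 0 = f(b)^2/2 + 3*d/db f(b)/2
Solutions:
 f(b) = 3/(C1 + b)


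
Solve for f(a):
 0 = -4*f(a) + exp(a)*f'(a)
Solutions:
 f(a) = C1*exp(-4*exp(-a))


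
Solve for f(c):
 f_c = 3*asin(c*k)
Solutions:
 f(c) = C1 + 3*Piecewise((c*asin(c*k) + sqrt(-c^2*k^2 + 1)/k, Ne(k, 0)), (0, True))


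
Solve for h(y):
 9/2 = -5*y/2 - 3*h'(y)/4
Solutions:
 h(y) = C1 - 5*y^2/3 - 6*y


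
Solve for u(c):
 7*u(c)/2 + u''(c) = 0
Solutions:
 u(c) = C1*sin(sqrt(14)*c/2) + C2*cos(sqrt(14)*c/2)


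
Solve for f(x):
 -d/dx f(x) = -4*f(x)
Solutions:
 f(x) = C1*exp(4*x)


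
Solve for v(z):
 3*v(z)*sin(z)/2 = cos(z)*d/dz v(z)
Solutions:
 v(z) = C1/cos(z)^(3/2)


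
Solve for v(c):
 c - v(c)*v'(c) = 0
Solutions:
 v(c) = -sqrt(C1 + c^2)
 v(c) = sqrt(C1 + c^2)


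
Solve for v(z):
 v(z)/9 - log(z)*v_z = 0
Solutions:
 v(z) = C1*exp(li(z)/9)


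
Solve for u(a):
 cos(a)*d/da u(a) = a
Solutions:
 u(a) = C1 + Integral(a/cos(a), a)


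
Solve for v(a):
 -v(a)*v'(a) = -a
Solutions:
 v(a) = -sqrt(C1 + a^2)
 v(a) = sqrt(C1 + a^2)


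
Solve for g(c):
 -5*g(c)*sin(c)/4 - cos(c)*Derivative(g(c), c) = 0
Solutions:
 g(c) = C1*cos(c)^(5/4)


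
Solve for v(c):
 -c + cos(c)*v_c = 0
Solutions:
 v(c) = C1 + Integral(c/cos(c), c)


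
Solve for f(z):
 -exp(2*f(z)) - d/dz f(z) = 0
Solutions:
 f(z) = log(-sqrt(-1/(C1 - z))) - log(2)/2
 f(z) = log(-1/(C1 - z))/2 - log(2)/2


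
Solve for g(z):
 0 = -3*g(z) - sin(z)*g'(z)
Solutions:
 g(z) = C1*(cos(z) + 1)^(3/2)/(cos(z) - 1)^(3/2)


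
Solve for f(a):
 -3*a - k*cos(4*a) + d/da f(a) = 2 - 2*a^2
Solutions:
 f(a) = C1 - 2*a^3/3 + 3*a^2/2 + 2*a + k*sin(4*a)/4


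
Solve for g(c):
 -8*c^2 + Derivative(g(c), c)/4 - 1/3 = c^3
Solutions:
 g(c) = C1 + c^4 + 32*c^3/3 + 4*c/3


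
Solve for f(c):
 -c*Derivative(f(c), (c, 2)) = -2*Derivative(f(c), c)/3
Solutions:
 f(c) = C1 + C2*c^(5/3)


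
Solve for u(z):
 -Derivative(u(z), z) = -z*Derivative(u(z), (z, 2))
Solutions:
 u(z) = C1 + C2*z^2


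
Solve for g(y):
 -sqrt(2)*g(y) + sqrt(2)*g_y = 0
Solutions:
 g(y) = C1*exp(y)


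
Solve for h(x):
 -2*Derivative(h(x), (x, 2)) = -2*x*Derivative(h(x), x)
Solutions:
 h(x) = C1 + C2*erfi(sqrt(2)*x/2)


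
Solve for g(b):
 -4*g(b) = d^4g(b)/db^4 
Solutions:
 g(b) = (C1*sin(b) + C2*cos(b))*exp(-b) + (C3*sin(b) + C4*cos(b))*exp(b)


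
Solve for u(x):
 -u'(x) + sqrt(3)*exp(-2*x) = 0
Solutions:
 u(x) = C1 - sqrt(3)*exp(-2*x)/2


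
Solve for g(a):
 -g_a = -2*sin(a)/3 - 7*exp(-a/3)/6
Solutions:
 g(a) = C1 - 2*cos(a)/3 - 7*exp(-a/3)/2


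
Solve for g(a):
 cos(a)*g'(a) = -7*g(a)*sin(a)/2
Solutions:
 g(a) = C1*cos(a)^(7/2)


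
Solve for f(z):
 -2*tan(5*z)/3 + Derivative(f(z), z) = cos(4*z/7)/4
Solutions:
 f(z) = C1 - 2*log(cos(5*z))/15 + 7*sin(4*z/7)/16


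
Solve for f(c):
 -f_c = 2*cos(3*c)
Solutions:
 f(c) = C1 - 2*sin(3*c)/3


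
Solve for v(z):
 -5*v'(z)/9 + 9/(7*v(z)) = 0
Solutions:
 v(z) = -sqrt(C1 + 5670*z)/35
 v(z) = sqrt(C1 + 5670*z)/35


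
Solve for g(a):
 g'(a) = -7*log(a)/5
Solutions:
 g(a) = C1 - 7*a*log(a)/5 + 7*a/5


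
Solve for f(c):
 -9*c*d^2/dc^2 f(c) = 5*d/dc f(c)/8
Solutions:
 f(c) = C1 + C2*c^(67/72)


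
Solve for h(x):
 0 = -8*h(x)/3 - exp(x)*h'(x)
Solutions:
 h(x) = C1*exp(8*exp(-x)/3)


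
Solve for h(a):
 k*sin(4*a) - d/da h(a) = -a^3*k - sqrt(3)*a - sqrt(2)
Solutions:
 h(a) = C1 + a^4*k/4 + sqrt(3)*a^2/2 + sqrt(2)*a - k*cos(4*a)/4


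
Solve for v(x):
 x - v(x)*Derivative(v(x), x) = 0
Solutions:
 v(x) = -sqrt(C1 + x^2)
 v(x) = sqrt(C1 + x^2)


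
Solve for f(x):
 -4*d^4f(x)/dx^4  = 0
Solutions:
 f(x) = C1 + C2*x + C3*x^2 + C4*x^3


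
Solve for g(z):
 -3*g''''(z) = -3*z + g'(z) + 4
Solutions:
 g(z) = C1 + C4*exp(-3^(2/3)*z/3) + 3*z^2/2 - 4*z + (C2*sin(3^(1/6)*z/2) + C3*cos(3^(1/6)*z/2))*exp(3^(2/3)*z/6)


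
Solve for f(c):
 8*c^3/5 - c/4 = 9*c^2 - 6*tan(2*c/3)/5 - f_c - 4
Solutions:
 f(c) = C1 - 2*c^4/5 + 3*c^3 + c^2/8 - 4*c + 9*log(cos(2*c/3))/5


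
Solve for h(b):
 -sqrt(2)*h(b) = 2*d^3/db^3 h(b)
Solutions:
 h(b) = C3*exp(-2^(5/6)*b/2) + (C1*sin(2^(5/6)*sqrt(3)*b/4) + C2*cos(2^(5/6)*sqrt(3)*b/4))*exp(2^(5/6)*b/4)


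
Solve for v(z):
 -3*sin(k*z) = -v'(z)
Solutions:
 v(z) = C1 - 3*cos(k*z)/k


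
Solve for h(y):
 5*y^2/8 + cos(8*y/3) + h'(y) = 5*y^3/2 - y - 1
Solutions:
 h(y) = C1 + 5*y^4/8 - 5*y^3/24 - y^2/2 - y - 3*sin(8*y/3)/8


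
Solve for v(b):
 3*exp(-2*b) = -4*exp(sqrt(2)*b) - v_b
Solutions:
 v(b) = C1 - 2*sqrt(2)*exp(sqrt(2)*b) + 3*exp(-2*b)/2


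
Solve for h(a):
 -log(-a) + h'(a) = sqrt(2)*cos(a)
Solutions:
 h(a) = C1 + a*log(-a) - a + sqrt(2)*sin(a)


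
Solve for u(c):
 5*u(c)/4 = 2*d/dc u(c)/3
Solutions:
 u(c) = C1*exp(15*c/8)


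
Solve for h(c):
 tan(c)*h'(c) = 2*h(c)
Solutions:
 h(c) = C1*sin(c)^2


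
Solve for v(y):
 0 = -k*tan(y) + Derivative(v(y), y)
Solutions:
 v(y) = C1 - k*log(cos(y))


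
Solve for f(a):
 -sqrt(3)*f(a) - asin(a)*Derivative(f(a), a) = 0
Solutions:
 f(a) = C1*exp(-sqrt(3)*Integral(1/asin(a), a))


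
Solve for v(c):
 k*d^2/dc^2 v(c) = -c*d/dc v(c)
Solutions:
 v(c) = C1 + C2*sqrt(k)*erf(sqrt(2)*c*sqrt(1/k)/2)


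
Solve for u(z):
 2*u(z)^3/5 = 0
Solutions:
 u(z) = 0


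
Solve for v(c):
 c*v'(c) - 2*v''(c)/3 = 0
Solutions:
 v(c) = C1 + C2*erfi(sqrt(3)*c/2)


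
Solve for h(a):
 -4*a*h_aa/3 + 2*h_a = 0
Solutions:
 h(a) = C1 + C2*a^(5/2)


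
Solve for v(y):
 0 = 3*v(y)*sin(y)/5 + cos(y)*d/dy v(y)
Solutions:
 v(y) = C1*cos(y)^(3/5)


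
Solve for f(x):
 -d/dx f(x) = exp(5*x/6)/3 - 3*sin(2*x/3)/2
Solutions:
 f(x) = C1 - 2*exp(5*x/6)/5 - 9*cos(2*x/3)/4


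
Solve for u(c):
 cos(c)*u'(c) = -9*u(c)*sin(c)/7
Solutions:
 u(c) = C1*cos(c)^(9/7)


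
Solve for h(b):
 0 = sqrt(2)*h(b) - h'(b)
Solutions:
 h(b) = C1*exp(sqrt(2)*b)


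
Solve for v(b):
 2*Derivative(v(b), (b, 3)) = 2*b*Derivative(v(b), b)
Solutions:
 v(b) = C1 + Integral(C2*airyai(b) + C3*airybi(b), b)


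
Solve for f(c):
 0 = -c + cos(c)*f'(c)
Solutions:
 f(c) = C1 + Integral(c/cos(c), c)


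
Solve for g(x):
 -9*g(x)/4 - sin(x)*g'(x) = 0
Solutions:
 g(x) = C1*(cos(x) + 1)^(9/8)/(cos(x) - 1)^(9/8)


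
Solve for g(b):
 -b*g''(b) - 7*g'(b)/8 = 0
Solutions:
 g(b) = C1 + C2*b^(1/8)


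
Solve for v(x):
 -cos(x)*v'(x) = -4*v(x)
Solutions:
 v(x) = C1*(sin(x)^2 + 2*sin(x) + 1)/(sin(x)^2 - 2*sin(x) + 1)


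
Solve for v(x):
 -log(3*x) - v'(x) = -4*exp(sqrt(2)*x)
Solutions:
 v(x) = C1 - x*log(x) + x*(1 - log(3)) + 2*sqrt(2)*exp(sqrt(2)*x)


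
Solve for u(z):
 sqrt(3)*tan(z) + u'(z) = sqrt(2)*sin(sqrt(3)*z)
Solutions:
 u(z) = C1 + sqrt(3)*log(cos(z)) - sqrt(6)*cos(sqrt(3)*z)/3


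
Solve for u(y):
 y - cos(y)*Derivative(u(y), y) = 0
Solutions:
 u(y) = C1 + Integral(y/cos(y), y)


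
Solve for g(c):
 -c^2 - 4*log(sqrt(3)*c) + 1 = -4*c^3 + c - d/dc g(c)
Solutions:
 g(c) = C1 - c^4 + c^3/3 + c^2/2 + 4*c*log(c) - 5*c + c*log(9)


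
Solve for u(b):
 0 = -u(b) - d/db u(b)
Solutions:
 u(b) = C1*exp(-b)


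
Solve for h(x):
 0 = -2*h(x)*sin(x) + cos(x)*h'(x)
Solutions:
 h(x) = C1/cos(x)^2


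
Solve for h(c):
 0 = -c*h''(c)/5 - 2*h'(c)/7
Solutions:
 h(c) = C1 + C2/c^(3/7)


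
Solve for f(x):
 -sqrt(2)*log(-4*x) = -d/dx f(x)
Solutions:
 f(x) = C1 + sqrt(2)*x*log(-x) + sqrt(2)*x*(-1 + 2*log(2))


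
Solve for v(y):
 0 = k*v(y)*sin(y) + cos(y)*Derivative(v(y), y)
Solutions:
 v(y) = C1*exp(k*log(cos(y)))


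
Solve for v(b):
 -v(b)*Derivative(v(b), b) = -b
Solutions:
 v(b) = -sqrt(C1 + b^2)
 v(b) = sqrt(C1 + b^2)


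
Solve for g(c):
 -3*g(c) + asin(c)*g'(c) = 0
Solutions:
 g(c) = C1*exp(3*Integral(1/asin(c), c))


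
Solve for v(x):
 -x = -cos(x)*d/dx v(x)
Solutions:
 v(x) = C1 + Integral(x/cos(x), x)


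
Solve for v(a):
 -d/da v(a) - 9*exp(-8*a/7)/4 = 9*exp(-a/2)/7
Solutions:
 v(a) = C1 + 18*exp(-a/2)/7 + 63*exp(-8*a/7)/32


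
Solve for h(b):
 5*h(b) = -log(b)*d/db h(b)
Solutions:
 h(b) = C1*exp(-5*li(b))


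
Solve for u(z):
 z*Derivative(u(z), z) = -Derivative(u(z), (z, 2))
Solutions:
 u(z) = C1 + C2*erf(sqrt(2)*z/2)


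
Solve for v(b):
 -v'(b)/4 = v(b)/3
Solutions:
 v(b) = C1*exp(-4*b/3)


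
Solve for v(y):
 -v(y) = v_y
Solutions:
 v(y) = C1*exp(-y)


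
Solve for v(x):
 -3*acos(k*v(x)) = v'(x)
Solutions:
 Integral(1/acos(_y*k), (_y, v(x))) = C1 - 3*x


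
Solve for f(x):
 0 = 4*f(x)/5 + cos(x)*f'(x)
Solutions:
 f(x) = C1*(sin(x) - 1)^(2/5)/(sin(x) + 1)^(2/5)


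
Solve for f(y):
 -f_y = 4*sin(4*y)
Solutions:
 f(y) = C1 + cos(4*y)


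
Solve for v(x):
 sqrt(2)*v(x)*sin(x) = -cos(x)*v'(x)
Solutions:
 v(x) = C1*cos(x)^(sqrt(2))


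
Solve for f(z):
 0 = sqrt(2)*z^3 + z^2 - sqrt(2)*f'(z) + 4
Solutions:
 f(z) = C1 + z^4/4 + sqrt(2)*z^3/6 + 2*sqrt(2)*z


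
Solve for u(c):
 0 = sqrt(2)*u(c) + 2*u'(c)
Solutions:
 u(c) = C1*exp(-sqrt(2)*c/2)


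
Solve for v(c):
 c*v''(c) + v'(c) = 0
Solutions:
 v(c) = C1 + C2*log(c)


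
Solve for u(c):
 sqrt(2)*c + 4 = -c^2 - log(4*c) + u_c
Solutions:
 u(c) = C1 + c^3/3 + sqrt(2)*c^2/2 + c*log(c) + c*log(4) + 3*c


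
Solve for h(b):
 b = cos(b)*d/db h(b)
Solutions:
 h(b) = C1 + Integral(b/cos(b), b)


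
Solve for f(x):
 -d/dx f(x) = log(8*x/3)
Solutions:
 f(x) = C1 - x*log(x) + x*log(3/8) + x


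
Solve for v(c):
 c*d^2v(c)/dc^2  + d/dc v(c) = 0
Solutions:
 v(c) = C1 + C2*log(c)


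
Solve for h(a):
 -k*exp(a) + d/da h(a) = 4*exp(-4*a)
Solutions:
 h(a) = C1 + k*exp(a) - exp(-4*a)


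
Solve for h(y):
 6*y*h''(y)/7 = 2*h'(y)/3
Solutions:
 h(y) = C1 + C2*y^(16/9)


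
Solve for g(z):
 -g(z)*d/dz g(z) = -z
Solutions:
 g(z) = -sqrt(C1 + z^2)
 g(z) = sqrt(C1 + z^2)


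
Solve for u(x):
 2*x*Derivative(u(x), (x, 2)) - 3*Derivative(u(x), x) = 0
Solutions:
 u(x) = C1 + C2*x^(5/2)


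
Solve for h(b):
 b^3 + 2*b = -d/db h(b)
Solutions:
 h(b) = C1 - b^4/4 - b^2


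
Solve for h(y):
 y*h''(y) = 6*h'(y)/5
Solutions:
 h(y) = C1 + C2*y^(11/5)


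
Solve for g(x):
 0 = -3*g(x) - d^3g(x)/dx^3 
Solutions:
 g(x) = C3*exp(-3^(1/3)*x) + (C1*sin(3^(5/6)*x/2) + C2*cos(3^(5/6)*x/2))*exp(3^(1/3)*x/2)


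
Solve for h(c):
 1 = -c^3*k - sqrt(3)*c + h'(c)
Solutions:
 h(c) = C1 + c^4*k/4 + sqrt(3)*c^2/2 + c


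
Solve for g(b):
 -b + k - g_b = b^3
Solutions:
 g(b) = C1 - b^4/4 - b^2/2 + b*k


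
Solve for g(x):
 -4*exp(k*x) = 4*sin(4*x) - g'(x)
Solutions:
 g(x) = C1 - cos(4*x) + 4*exp(k*x)/k


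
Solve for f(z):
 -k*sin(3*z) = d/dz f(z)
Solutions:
 f(z) = C1 + k*cos(3*z)/3


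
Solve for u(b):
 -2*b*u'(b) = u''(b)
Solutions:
 u(b) = C1 + C2*erf(b)


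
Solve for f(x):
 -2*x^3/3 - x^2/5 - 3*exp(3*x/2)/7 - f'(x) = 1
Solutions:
 f(x) = C1 - x^4/6 - x^3/15 - x - 2*exp(3*x/2)/7


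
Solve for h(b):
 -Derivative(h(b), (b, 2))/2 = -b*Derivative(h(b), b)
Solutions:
 h(b) = C1 + C2*erfi(b)


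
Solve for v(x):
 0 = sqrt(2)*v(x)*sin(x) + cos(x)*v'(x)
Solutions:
 v(x) = C1*cos(x)^(sqrt(2))


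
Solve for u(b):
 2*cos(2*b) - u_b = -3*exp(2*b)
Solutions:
 u(b) = C1 + 3*exp(2*b)/2 + sin(2*b)


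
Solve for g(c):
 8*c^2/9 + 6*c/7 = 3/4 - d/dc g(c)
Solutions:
 g(c) = C1 - 8*c^3/27 - 3*c^2/7 + 3*c/4


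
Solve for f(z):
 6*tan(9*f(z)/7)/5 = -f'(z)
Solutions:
 f(z) = -7*asin(C1*exp(-54*z/35))/9 + 7*pi/9
 f(z) = 7*asin(C1*exp(-54*z/35))/9


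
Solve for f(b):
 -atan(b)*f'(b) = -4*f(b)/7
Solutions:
 f(b) = C1*exp(4*Integral(1/atan(b), b)/7)


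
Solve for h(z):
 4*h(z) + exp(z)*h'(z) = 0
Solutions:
 h(z) = C1*exp(4*exp(-z))
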